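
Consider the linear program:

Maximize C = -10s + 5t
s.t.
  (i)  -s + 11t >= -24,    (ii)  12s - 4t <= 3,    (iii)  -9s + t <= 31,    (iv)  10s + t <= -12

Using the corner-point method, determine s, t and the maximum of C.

Vertices and C = -10s + 5t:
  (-365/98, -247/98) → C = 345/14
  (-36/37, -84/37) → C = -60/37
  (-43/19, 202/19) → C = 1440/19

At the optimal vertex, -9s + t = 31 and 10s + t = -12.
Solving simultaneously gives s = -43/19, t = 202/19.

s = -43/19, t = 202/19, maximum C = 1440/19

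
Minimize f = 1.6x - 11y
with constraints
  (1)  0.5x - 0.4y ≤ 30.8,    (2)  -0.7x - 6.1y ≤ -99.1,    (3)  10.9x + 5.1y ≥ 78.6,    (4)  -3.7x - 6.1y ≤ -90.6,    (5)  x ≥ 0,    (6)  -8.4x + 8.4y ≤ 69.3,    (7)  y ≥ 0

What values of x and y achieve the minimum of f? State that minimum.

Corner points and f = 1.6x - 11y:
  (2528/37, 311/37) → f = 3119/185
  (341, 1397/4) → f = -65923/20
  (1951/272, 4195/272) → f = -215117/1360

The optimum lies where 0.5x - 0.4y = 30.8 and -8.4x + 8.4y = 69.3.
Solving simultaneously gives x = 341, y = 1397/4.

x = 341, y = 349.25, minimum f = -3296.15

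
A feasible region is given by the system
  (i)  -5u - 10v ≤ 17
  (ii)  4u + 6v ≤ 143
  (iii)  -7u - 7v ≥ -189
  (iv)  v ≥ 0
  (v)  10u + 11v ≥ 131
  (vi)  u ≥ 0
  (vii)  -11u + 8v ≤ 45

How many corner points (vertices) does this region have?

Of the 21 pairwise boundary intersections, those satisfying every inequality are:
  (19/2, 35/2)
  (437/49, 1753/98)
  (27, 0)
  (131/10, 0)
  (553/201, 1891/201)

5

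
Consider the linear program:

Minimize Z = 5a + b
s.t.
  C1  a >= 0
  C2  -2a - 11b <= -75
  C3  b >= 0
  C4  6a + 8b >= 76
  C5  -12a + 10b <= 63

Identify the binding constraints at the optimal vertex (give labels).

Vertices and Z = 5a + b:
  (75/2, 0) → Z = 375/2
  (118/25, 149/25) → Z = 739/25
  (64/39, 215/26) → Z = 1285/78
The feasible region is unbounded (it extends along (5, 6), (1, 0)), but Z strictly increases along every unbounded feasible direction, so there is no improving ray and the minimum is attained at a vertex.

The minimum is at (64/39, 215/26). Substituting into each constraint, equality holds for C4 and C5; the remaining constraints have slack.

C4 and C5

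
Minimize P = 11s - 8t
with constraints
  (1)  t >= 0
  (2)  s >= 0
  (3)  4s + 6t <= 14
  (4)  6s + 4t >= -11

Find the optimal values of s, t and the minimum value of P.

Extreme points and P = 11s - 8t:
  (0, 0) → P = 0
  (7/2, 0) → P = 77/2
  (0, 7/3) → P = -56/3

The optimum lies where s = 0 and 4s + 6t = 14.
Solving simultaneously gives s = 0, t = 7/3.

s = 0, t = 7/3, minimum P = -56/3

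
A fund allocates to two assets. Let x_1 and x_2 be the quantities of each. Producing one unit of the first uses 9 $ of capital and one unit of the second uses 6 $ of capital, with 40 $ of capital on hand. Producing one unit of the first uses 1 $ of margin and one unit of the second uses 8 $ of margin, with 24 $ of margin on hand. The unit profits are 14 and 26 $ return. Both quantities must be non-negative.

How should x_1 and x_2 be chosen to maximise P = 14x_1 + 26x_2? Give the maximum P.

x_1 = 8/3, x_2 = 8/3, maximum P = 320/3

Corner points and P = 14x_1 + 26x_2:
  (0, 0) → P = 0
  (0, 3) → P = 78
  (40/9, 0) → P = 560/9
  (8/3, 8/3) → P = 320/3

The binding constraints are 9x_1 + 6x_2 = 40 and x_1 + 8x_2 = 24.
Solving simultaneously gives x_1 = 8/3, x_2 = 8/3.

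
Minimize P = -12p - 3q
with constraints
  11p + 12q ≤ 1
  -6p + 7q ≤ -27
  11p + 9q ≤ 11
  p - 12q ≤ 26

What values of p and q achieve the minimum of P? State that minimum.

p = 9/4, q = -95/48, minimum P = -337/16

Corner points and P = -12p - 3q:
  (331/149, -291/149) → P = -3099/149
  (9/4, -95/48) → P = -337/16
  (142/65, -129/65) → P = -1317/65

At the optimal vertex, 11p + 12q = 1 and p - 12q = 26.
Solving simultaneously gives p = 9/4, q = -95/48.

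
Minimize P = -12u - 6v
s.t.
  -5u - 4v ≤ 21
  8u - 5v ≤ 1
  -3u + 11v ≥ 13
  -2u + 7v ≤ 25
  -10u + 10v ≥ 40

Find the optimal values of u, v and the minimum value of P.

The binding constraints are -2u + 7v = 25 and -10u + 10v = 40.
Solving simultaneously gives u = -3/5, v = 17/5.

u = -3/5, v = 17/5, minimum P = -66/5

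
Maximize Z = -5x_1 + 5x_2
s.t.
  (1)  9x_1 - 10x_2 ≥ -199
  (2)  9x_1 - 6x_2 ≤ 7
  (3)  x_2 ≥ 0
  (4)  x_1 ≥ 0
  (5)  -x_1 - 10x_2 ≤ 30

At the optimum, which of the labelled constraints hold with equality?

Extreme points and Z = -5x_1 + 5x_2:
  (316/9, 103/2) → Z = 1475/18
  (0, 199/10) → Z = 199/2
  (7/9, 0) → Z = -35/9
  (0, 0) → Z = 0

The maximum is at (0, 199/10). Substituting into each constraint, equality holds for (1) and (4); the remaining constraints have slack.

(1) and (4)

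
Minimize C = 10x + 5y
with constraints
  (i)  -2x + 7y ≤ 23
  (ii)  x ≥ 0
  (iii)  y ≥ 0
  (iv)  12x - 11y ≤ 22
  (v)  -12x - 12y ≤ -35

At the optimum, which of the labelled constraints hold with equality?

(ii) and (v)

Corner points and C = 10x + 5y:
  (0, 23/7) → C = 115/7
  (407/62, 160/31) → C = 2835/31
  (0, 35/12) → C = 175/12
  (649/276, 13/23) → C = 3635/138

The minimum is at (0, 35/12). Substituting into each constraint, equality holds for (ii) and (v); the remaining constraints have slack.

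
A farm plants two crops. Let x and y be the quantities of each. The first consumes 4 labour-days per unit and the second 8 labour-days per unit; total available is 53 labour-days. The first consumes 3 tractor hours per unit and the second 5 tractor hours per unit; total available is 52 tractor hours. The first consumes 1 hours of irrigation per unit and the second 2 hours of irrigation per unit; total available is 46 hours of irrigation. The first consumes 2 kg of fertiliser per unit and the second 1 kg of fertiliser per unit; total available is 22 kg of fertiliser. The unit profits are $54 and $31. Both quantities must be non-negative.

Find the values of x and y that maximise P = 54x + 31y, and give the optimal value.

x = 41/4, y = 3/2, maximum P = 600

The optimum lies where 4x + 8y = 53 and 2x + y = 22.
Solving simultaneously gives x = 41/4, y = 3/2.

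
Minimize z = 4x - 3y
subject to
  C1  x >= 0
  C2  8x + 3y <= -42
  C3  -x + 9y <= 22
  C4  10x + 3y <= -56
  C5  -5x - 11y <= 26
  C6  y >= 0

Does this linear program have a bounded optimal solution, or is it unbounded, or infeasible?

The boundaries -x + 9y = 22 and 10x + 3y = -56 meet at (-190/31, 164/93), but that point violates x ≥ 0. Every candidate vertex is excluded by some other constraint, so the feasible region is empty.

infeasible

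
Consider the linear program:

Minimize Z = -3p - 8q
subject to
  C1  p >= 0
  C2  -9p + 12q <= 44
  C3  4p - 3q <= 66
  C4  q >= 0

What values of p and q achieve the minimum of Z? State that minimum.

p = 44, q = 110/3, minimum Z = -1276/3

Feasible corners and Z = -3p - 8q:
  (0, 11/3) → Z = -88/3
  (0, 0) → Z = 0
  (44, 110/3) → Z = -1276/3
  (33/2, 0) → Z = -99/2

The binding constraints are -9p + 12q = 44 and 4p - 3q = 66.
Solving simultaneously gives p = 44, q = 110/3.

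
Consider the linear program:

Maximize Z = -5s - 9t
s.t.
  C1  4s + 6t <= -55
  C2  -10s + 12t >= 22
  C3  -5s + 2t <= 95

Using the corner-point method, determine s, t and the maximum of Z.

Corner points and Z = -5s - 9t:
  (-22/3, -77/18) → Z = 451/6
  (-340/19, 105/38) → Z = 2455/38
  (-137/5, -21) → Z = 326

s = -137/5, t = -21, maximum Z = 326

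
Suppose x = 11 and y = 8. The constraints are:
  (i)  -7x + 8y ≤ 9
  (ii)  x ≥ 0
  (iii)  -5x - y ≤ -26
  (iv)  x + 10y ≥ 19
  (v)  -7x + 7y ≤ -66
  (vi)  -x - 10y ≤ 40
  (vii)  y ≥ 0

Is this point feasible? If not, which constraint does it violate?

Constraint (v): -7x + 7y = -21, which is not ≤ -66. All other constraints are satisfied.

not feasible — violates (v)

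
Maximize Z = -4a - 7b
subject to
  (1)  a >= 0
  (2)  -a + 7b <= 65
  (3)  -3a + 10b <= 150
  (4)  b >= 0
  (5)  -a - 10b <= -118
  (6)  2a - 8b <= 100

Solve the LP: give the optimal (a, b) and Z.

a = 176/17, b = 183/17, maximum Z = -1985/17

Extreme points and Z = -4a - 7b:
  (176/17, 183/17) → Z = -1985/17
  (610/3, 115/3) → Z = -3245/3
  (486/7, 34/7) → Z = -2182/7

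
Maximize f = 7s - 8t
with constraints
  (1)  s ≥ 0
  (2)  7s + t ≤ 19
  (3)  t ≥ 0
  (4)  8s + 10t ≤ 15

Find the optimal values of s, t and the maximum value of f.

Corner points and f = 7s - 8t:
  (0, 0) → f = 0
  (0, 3/2) → f = -12
  (15/8, 0) → f = 105/8

s = 15/8, t = 0, maximum f = 105/8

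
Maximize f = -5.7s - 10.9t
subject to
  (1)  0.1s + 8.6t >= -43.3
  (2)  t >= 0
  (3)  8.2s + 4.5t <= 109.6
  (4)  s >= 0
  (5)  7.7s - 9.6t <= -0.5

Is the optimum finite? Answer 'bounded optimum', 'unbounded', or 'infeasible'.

Vertices and f = -5.7s - 10.9t:
  (0, 1096/45) → f = -59732/225
  (34997/3779, 84802/11337) → f = -3045581/22674
  (0, 5/96) → f = -109/192
The feasible region has finitely many vertices and no improving ray; the maximum is -109/192 at (0, 5/96).

bounded optimum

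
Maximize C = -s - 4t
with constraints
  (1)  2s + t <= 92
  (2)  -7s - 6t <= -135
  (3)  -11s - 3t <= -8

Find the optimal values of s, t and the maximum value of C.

Corner points and C = -s - 4t:
  (417/5, -374/5) → C = 1079/5
  (-268/5, 996/5) → C = -3716/5
  (-119/15, 1429/45) → C = -5359/45

The binding constraints are 2s + t = 92 and -7s - 6t = -135.
Solving simultaneously gives s = 417/5, t = -374/5.

s = 417/5, t = -374/5, maximum C = 1079/5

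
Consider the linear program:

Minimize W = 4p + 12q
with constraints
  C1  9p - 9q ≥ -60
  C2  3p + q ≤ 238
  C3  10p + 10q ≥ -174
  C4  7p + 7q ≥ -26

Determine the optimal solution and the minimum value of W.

Feasible corners and W = 4p + 12q:
  (347/6, 129/2) → W = 3016/3
  (-109/21, 31/21) → W = -64/21
  (846/7, -872/7) → W = -7080/7

The optimum lies where 3p + q = 238 and 7p + 7q = -26.
Solving simultaneously gives p = 846/7, q = -872/7.

p = 846/7, q = -872/7, minimum W = -7080/7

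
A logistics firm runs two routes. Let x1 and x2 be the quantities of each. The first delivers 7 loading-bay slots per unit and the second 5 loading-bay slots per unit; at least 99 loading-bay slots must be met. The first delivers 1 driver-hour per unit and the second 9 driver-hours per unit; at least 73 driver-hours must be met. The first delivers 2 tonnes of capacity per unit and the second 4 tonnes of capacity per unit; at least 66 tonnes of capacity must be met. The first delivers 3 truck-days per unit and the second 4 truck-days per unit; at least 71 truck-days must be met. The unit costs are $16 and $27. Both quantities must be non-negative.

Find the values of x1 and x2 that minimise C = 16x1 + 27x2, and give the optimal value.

Corner points and C = 16x1 + 27x2:
  (0, 99/5) → C = 2673/5
  (73, 0) → C = 1168
  (41/13, 200/13) → C = 6056/13
  (151/7, 40/7) → C = 3496/7
  (5, 14) → C = 458
The feasible region is unbounded (it extends along (0, 1), (1, 0)), but C strictly increases along every unbounded feasible direction, so there is no improving ray and the minimum is attained at a vertex.

x1 = 5, x2 = 14, minimum C = 458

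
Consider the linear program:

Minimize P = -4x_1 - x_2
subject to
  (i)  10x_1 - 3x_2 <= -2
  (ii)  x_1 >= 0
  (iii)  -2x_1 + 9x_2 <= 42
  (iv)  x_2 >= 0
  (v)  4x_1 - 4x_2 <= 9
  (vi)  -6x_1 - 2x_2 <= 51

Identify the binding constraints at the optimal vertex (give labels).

(i) and (iii)

Corner points and P = -4x_1 - x_2:
  (0, 2/3) → P = -2/3
  (9/7, 104/21) → P = -212/21
  (0, 14/3) → P = -14/3

The minimum is at (9/7, 104/21). Substituting into each constraint, equality holds for (i) and (iii); the remaining constraints have slack.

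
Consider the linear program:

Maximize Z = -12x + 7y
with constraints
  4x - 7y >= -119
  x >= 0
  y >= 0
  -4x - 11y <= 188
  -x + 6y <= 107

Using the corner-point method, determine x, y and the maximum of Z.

x = 0, y = 17, maximum Z = 119

Extreme points and Z = -12x + 7y:
  (0, 17) → Z = 119
  (35/17, 309/17) → Z = 1743/17
  (0, 0) → Z = 0
The feasible region is unbounded (it extends along (6, 1), (1, 0)), but Z strictly decreases along every unbounded feasible direction, so there is no improving ray and the maximum is attained at a vertex.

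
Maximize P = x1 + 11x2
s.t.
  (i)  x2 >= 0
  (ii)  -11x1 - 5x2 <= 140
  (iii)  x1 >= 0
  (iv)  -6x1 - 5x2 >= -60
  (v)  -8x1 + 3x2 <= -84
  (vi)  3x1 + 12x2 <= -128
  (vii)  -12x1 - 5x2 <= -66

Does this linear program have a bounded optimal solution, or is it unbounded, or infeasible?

The boundaries -11x1 - 5x2 = 140 and -12x1 - 5x2 = -66 meet at (206, -2406/5), but that point violates x2 ≥ 0. Every candidate vertex is excluded by some other constraint, so the feasible region is empty.

infeasible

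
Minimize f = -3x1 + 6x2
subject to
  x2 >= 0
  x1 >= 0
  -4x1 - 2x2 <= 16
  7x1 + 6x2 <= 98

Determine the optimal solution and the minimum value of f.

Feasible corners and f = -3x1 + 6x2:
  (0, 0) → f = 0
  (14, 0) → f = -42
  (0, 49/3) → f = 98

x1 = 14, x2 = 0, minimum f = -42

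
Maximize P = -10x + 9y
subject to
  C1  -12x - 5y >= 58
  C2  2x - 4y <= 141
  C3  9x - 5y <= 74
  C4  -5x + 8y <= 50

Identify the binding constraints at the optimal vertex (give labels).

Extreme points and P = -10x + 9y:
  (16/21, -94/7) → P = -2698/21
  (-714/121, 310/121) → P = 9930/121
  (-409/26, -1121/26) → P = -5999/26
  (-332, -805/4) → P = 6035/4

The maximum is at (-332, -805/4). Substituting into each constraint, equality holds for C2 and C4; the remaining constraints have slack.

C2 and C4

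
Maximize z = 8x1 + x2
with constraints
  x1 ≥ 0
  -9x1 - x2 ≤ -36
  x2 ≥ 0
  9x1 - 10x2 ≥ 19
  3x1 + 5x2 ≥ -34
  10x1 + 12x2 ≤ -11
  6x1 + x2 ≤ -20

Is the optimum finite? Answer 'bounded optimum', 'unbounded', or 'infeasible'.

infeasible

The boundaries 10x1 + 12x2 = -11 and 6x1 + x2 = -20 meet at (-229/62, 67/31), but that point violates x1 ≥ 0. Every candidate vertex is excluded by some other constraint, so the feasible region is empty.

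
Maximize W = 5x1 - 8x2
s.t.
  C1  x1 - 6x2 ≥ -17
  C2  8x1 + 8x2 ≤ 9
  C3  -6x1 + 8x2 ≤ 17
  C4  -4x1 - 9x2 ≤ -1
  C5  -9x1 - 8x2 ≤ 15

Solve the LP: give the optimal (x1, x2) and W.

Vertices and W = 5x1 - 8x2:
  (-4/7, 95/56) → W = -115/7
  (73/40, -7/10) → W = 589/40
  (-145/86, 37/43) → W = -1317/86

x1 = 73/40, x2 = -7/10, maximum W = 589/40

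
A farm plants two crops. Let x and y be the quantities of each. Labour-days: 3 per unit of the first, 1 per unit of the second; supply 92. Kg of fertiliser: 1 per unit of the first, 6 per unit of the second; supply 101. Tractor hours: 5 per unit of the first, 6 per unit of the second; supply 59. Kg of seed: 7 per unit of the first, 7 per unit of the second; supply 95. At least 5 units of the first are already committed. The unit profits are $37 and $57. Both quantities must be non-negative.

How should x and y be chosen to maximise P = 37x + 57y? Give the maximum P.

The optimum lies where 5x + 6y = 59 and x = 5.
Solving simultaneously gives x = 5, y = 17/3.

x = 5, y = 17/3, maximum P = 508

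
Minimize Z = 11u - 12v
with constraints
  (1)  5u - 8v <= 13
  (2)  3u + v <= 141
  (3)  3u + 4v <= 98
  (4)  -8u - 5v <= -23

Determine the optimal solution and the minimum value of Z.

u = -398/17, v = 715/17, minimum Z = -12958/17

Vertices and Z = 11u - 12v:
  (19, 41/4) → Z = 86
  (249/89, 11/89) → Z = 2607/89
  (-398/17, 715/17) → Z = -12958/17

The binding constraints are 3u + 4v = 98 and -8u - 5v = -23.
Solving simultaneously gives u = -398/17, v = 715/17.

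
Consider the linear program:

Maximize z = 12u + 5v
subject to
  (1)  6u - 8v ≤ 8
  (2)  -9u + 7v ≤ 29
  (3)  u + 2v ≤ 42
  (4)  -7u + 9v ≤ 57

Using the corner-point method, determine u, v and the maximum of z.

u = 88/5, v = 61/5, maximum z = 1361/5

The binding constraints are 6u - 8v = 8 and u + 2v = 42.
Solving simultaneously gives u = 88/5, v = 61/5.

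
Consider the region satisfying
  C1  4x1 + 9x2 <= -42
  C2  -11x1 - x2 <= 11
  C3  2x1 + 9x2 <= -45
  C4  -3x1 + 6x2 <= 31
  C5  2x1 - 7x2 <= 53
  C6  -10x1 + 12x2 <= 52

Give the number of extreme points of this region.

4

Of the 15 pairwise boundary intersections, those satisfying every inequality are:
  (3/2, -16/3)
  (183/46, -148/23)
  (-54/97, -473/97)
  (-24/79, -605/79)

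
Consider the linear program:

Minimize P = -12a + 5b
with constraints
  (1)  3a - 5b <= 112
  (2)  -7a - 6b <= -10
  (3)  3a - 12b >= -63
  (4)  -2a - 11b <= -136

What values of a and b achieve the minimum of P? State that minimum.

a = 79, b = 25, minimum P = -823

Feasible corners and P = -12a + 5b:
  (79, 25) → P = -823
  (1912/43, 184/43) → P = -22024/43
  (313/19, 178/19) → P = -2866/19

The binding constraints are 3a - 5b = 112 and 3a - 12b = -63.
Solving simultaneously gives a = 79, b = 25.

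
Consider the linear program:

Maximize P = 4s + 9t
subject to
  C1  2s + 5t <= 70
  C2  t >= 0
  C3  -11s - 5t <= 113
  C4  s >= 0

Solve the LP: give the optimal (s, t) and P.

s = 35, t = 0, maximum P = 140

Feasible corners and P = 4s + 9t:
  (35, 0) → P = 140
  (0, 14) → P = 126
  (0, 0) → P = 0

The optimum lies where 2s + 5t = 70 and t = 0.
Solving simultaneously gives s = 35, t = 0.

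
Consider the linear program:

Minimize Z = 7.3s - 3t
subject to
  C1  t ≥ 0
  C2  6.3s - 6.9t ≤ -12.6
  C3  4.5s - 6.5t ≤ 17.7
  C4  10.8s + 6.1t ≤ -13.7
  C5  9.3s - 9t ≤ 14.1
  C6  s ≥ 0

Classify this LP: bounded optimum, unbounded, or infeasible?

infeasible

The boundaries t = 0 and 6.3s - 6.9t = -12.6 meet at (-2, 0), but that point violates s ≥ 0. Every candidate vertex is excluded by some other constraint, so the feasible region is empty.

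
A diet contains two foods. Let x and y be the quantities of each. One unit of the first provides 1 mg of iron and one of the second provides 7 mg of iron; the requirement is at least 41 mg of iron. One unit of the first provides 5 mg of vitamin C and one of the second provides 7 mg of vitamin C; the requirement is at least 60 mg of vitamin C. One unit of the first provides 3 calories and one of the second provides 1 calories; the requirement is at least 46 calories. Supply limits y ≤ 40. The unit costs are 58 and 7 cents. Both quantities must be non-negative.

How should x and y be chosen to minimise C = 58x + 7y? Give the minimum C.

x = 2, y = 40, minimum C = 396

The feasible region is unbounded (it extends along (1, 0)), but C strictly increases along every unbounded feasible direction, so there is no improving ray and the minimum is attained at a vertex.

At the optimal vertex, 3x + y = 46 and y = 40.
Solving simultaneously gives x = 2, y = 40.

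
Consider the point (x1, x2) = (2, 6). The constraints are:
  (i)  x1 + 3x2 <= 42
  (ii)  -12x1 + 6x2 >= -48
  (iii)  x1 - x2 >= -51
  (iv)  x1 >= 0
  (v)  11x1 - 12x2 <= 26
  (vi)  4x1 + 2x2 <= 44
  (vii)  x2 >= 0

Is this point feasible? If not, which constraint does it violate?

feasible

(i): 20 ≤ 42 ✓
(ii): 12 ≥ -48 ✓
(iii): -4 ≥ -51 ✓
(iv): 2 ≥ 0 ✓
(v): -50 ≤ 26 ✓
(vi): 20 ≤ 44 ✓
(vii): 6 ≥ 0 ✓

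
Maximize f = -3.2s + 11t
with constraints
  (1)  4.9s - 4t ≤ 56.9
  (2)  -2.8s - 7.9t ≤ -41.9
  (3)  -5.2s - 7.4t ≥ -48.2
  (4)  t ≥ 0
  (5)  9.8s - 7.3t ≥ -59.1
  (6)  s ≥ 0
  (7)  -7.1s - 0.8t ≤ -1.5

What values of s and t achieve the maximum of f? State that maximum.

Extreme points and f = -3.2s + 11t:
  (1768/509, 2073/509) → f = 85727/2545
  (0, 419/79) → f = 4609/79
  (0, 241/37) → f = 2651/37

At the optimal vertex, -5.2s - 7.4t = -48.2 and s = 0.
Solving simultaneously gives s = 0, t = 241/37.

s = 0, t = 241/37, maximum f = 2651/37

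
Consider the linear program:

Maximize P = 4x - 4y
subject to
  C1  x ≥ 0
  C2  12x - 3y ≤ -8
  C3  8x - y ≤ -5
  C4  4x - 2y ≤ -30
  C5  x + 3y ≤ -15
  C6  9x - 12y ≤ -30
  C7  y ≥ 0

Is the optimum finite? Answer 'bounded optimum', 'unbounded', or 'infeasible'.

infeasible

The boundaries x = 0 and 4x - 2y = -30 meet at (0, 15), but that point violates x + 3y ≤ -15. Every candidate vertex is excluded by some other constraint, so the feasible region is empty.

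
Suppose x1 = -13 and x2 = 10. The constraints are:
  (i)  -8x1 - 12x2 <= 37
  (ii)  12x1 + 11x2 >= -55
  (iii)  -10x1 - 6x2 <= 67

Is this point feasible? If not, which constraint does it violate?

Constraint (iii): -10x1 - 6x2 = 70, which is not ≤ 67. All other constraints are satisfied.

not feasible — violates (iii)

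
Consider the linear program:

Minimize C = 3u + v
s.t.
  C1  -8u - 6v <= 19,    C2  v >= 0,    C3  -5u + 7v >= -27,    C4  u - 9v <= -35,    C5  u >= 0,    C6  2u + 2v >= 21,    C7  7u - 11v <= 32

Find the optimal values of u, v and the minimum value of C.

The feasible region is unbounded (it extends along (0, 1), (7, 5)), but C strictly increases along every unbounded feasible direction, so there is no improving ray and the minimum is attained at a vertex.

u = 0, v = 21/2, minimum C = 21/2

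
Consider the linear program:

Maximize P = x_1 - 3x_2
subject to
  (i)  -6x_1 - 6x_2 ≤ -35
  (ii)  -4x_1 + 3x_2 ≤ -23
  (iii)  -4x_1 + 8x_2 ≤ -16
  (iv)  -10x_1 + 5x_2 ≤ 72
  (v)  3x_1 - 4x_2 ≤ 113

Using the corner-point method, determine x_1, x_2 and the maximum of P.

Extreme points and P = x_1 - 3x_2:
  (81/14, 1/21) → P = 79/14
  (409/21, -191/14) → P = 2537/42
  (34/5, 7/5) → P = 13/5
  (105, 101/2) → P = -93/2

At the optimal vertex, -6x_1 - 6x_2 = -35 and 3x_1 - 4x_2 = 113.
Solving simultaneously gives x_1 = 409/21, x_2 = -191/14.

x_1 = 409/21, x_2 = -191/14, maximum P = 2537/42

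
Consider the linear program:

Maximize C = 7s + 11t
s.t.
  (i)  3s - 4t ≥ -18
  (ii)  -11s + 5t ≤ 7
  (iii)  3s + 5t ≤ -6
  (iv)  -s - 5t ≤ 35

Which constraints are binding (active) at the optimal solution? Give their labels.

(iii) and (iv)

Extreme points and C = 7s + 11t:
  (-13/14, -9/14) → C = -95/7
  (-7/2, -63/10) → C = -469/5
  (29/2, -99/10) → C = -37/5

The maximum is at (29/2, -99/10). Substituting into each constraint, equality holds for (iii) and (iv); the remaining constraints have slack.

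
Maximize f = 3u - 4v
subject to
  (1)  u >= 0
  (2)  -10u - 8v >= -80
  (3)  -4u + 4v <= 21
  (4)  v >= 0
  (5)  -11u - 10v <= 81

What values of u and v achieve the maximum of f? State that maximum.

u = 8, v = 0, maximum f = 24

Extreme points and f = 3u - 4v:
  (0, 21/4) → f = -21
  (0, 0) → f = 0
  (19/9, 265/36) → f = -208/9
  (8, 0) → f = 24

At the optimal vertex, -10u - 8v = -80 and v = 0.
Solving simultaneously gives u = 8, v = 0.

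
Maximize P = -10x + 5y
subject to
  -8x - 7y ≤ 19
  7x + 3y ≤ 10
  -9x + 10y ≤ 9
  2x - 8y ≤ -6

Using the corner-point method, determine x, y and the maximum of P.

Extreme points and P = -10x + 5y:
  (73/97, 153/97) → P = 35/97
  (1, 1) → P = -5
  (-3/13, 9/13) → P = 75/13

The binding constraints are -9x + 10y = 9 and 2x - 8y = -6.
Solving simultaneously gives x = -3/13, y = 9/13.

x = -3/13, y = 9/13, maximum P = 75/13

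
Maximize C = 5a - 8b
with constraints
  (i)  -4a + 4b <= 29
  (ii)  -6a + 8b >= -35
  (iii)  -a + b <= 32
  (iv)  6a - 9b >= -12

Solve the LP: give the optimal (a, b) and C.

Feasible corners and C = 5a - 8b:
  (-93/2, -157/4) → C = 163/2
  (-71/4, -21/2) → C = -19/4
  (137/2, 47) → C = -67/2

a = -93/2, b = -157/4, maximum C = 163/2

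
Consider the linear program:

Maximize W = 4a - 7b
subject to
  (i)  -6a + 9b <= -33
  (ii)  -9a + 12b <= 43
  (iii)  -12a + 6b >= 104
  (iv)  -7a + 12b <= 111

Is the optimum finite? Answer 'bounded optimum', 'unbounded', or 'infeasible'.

From the feasible point (-87, -185/3), moving in the direction (-6, -12) keeps every constraint satisfied while W increases without bound.

unbounded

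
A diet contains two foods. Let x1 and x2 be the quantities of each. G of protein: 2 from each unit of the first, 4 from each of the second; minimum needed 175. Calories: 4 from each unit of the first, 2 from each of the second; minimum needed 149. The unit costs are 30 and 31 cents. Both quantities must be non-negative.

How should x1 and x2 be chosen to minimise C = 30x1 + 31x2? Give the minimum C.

x1 = 41/2, x2 = 67/2, minimum C = 3307/2

Extreme points and C = 30x1 + 31x2:
  (0, 149/2) → C = 4619/2
  (175/2, 0) → C = 2625
  (41/2, 67/2) → C = 3307/2
The feasible region is unbounded (it extends along (0, 1), (1, 0)), but C strictly increases along every unbounded feasible direction, so there is no improving ray and the minimum is attained at a vertex.

The binding constraints are 2x1 + 4x2 = 175 and 4x1 + 2x2 = 149.
Solving simultaneously gives x1 = 41/2, x2 = 67/2.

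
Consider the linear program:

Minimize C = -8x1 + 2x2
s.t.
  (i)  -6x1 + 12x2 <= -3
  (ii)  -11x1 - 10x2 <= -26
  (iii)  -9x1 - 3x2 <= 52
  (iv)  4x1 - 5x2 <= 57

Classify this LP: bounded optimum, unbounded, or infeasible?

bounded optimum

Feasible corners and C = -8x1 + 2x2:
  (57/32, 41/64) → C = -415/32
  (223/6, 55/3) → C = -782/3
  (140/19, -523/95) → C = -6646/95
The feasible region has finitely many vertices and no improving ray; the minimum is -782/3 at (223/6, 55/3).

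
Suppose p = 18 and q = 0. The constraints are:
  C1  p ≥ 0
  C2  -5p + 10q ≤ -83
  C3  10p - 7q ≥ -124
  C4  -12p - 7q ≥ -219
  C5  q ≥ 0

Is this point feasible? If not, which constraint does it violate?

C1: 18 ≥ 0 ✓
C2: -90 ≤ -83 ✓
C3: 180 ≥ -124 ✓
C4: -216 ≥ -219 ✓
C5: 0 ≥ 0 ✓

feasible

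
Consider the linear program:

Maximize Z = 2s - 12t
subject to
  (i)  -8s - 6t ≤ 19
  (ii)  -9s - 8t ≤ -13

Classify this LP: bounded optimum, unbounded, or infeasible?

From the feasible point (-23, 55/2), moving in the direction (8, -9) keeps every constraint satisfied while Z increases without bound.

unbounded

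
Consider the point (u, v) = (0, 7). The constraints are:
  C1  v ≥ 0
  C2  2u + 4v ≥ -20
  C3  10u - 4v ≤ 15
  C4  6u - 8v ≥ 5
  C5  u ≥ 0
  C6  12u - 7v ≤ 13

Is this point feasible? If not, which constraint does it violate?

Constraint C4: 6u - 8v = -56, which is not ≥ 5. All other constraints are satisfied.

not feasible — violates C4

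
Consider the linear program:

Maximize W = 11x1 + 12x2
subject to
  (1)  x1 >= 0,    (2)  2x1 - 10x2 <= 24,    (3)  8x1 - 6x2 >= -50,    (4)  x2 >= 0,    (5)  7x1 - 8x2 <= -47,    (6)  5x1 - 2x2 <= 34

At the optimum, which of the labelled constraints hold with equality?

(3) and (6)

Extreme points and W = 11x1 + 12x2:
  (0, 25/3) → W = 100
  (0, 47/8) → W = 141/2
  (152/7, 261/7) → W = 4804/7
  (183/13, 473/26) → W = 4851/13

The maximum is at (152/7, 261/7). Substituting into each constraint, equality holds for (3) and (6); the remaining constraints have slack.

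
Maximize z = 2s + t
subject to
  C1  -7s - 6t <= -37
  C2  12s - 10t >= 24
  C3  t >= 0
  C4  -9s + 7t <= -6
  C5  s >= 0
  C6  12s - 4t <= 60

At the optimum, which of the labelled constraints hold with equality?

Vertices and z = 2s + t:
  (257/71, 138/71) → z = 652/71
  (127/25, 6/25) → z = 52/5
  (7, 6) → z = 20

The maximum is at (7, 6). Substituting into each constraint, equality holds for C2 and C6; the remaining constraints have slack.

C2 and C6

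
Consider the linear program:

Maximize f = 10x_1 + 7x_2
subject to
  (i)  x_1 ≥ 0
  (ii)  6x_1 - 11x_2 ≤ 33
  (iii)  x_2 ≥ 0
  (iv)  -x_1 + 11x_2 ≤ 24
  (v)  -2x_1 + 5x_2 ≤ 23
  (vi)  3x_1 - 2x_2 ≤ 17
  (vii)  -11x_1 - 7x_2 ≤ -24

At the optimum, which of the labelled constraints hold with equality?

Corner points and f = 10x_1 + 7x_2:
  (11/2, 0) → f = 55
  (121/21, 1/7) → f = 1231/21
  (24/11, 0) → f = 240/11
  (235/31, 89/31) → f = 2973/31
  (3/4, 9/4) → f = 93/4

The maximum is at (235/31, 89/31). Substituting into each constraint, equality holds for (iv) and (vi); the remaining constraints have slack.

(iv) and (vi)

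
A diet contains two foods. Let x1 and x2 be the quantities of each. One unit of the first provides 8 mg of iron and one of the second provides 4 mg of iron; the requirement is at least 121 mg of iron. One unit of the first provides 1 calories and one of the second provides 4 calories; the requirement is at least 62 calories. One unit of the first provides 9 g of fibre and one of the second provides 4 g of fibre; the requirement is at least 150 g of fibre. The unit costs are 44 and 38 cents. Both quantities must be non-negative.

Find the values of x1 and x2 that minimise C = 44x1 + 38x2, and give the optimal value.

The feasible region is unbounded (it extends along (0, 1), (1, 0)), but C strictly increases along every unbounded feasible direction, so there is no improving ray and the minimum is attained at a vertex.

At the optimal vertex, x1 + 4x2 = 62 and 9x1 + 4x2 = 150.
Solving simultaneously gives x1 = 11, x2 = 51/4.

x1 = 11, x2 = 51/4, minimum C = 1937/2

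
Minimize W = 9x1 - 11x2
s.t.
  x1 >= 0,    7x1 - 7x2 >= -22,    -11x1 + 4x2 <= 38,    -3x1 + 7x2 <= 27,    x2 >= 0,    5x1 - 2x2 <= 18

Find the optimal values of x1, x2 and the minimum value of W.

x1 = 5/4, x2 = 123/28, minimum W = -519/14

At the optimal vertex, 7x1 - 7x2 = -22 and -3x1 + 7x2 = 27.
Solving simultaneously gives x1 = 5/4, x2 = 123/28.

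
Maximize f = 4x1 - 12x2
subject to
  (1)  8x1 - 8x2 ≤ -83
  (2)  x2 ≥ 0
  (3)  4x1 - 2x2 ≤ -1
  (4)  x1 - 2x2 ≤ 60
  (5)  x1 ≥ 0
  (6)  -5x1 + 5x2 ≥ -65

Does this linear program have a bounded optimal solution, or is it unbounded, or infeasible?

bounded optimum

Corner points and f = 4x1 - 12x2:
  (79/8, 81/4) → f = -407/2
  (0, 83/8) → f = -249/2
The feasible region has finitely many vertices and no improving ray; the maximum is -249/2 at (0, 83/8).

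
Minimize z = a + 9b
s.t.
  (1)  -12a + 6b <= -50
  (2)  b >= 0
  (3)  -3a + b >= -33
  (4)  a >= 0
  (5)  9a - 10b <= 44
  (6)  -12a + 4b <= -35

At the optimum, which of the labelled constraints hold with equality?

Extreme points and z = a + 9b:
  (25/6, 0) → z = 25/6
  (74/3, 41) → z = 1181/3
  (44/9, 0) → z = 44/9
  (286/21, 55/7) → z = 253/3

The minimum is at (25/6, 0). Substituting into each constraint, equality holds for (1) and (2); the remaining constraints have slack.

(1) and (2)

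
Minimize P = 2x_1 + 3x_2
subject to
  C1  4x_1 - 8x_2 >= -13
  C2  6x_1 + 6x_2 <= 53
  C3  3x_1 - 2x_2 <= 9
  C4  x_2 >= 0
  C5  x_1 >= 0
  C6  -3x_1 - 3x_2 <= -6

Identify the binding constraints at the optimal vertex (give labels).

C4 and C6

Vertices and P = 2x_1 + 3x_2:
  (173/36, 145/36) → P = 781/36
  (1/4, 7/4) → P = 23/4
  (16/3, 7/2) → P = 127/6
  (3, 0) → P = 6
  (2, 0) → P = 4

The minimum is at (2, 0). Substituting into each constraint, equality holds for C4 and C6; the remaining constraints have slack.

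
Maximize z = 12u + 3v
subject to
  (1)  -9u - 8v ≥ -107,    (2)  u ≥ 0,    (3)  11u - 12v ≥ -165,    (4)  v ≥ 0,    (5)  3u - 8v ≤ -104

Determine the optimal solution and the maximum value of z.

u = 1/4, v = 419/32, maximum z = 1353/32

At the optimal vertex, -9u - 8v = -107 and 3u - 8v = -104.
Solving simultaneously gives u = 1/4, v = 419/32.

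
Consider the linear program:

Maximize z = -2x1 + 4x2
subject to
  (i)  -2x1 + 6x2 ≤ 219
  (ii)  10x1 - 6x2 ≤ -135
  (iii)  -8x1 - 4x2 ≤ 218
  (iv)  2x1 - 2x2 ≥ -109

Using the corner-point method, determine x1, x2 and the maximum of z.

x1 = -27, x2 = 55/2, maximum z = 164

At the optimal vertex, -2x1 + 6x2 = 219 and 2x1 - 2x2 = -109.
Solving simultaneously gives x1 = -27, x2 = 55/2.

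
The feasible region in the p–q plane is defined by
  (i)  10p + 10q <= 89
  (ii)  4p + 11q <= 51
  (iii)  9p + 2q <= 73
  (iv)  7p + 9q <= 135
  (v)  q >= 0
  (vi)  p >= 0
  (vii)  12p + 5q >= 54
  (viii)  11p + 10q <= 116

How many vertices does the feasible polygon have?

The feasible vertices (each the meet of two boundaries and inside every other half-plane) are:
  (67/10, 11/5)
  (276/35, 71/70)
  (339/112, 99/28)
  (73/9, 0)
  (9/2, 0)

5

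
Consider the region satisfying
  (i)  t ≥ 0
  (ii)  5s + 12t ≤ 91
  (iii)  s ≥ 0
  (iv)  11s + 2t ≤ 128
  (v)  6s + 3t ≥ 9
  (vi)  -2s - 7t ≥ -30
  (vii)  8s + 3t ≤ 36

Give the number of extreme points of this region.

The feasible vertices (each the meet of two boundaries and inside every other half-plane) are:
  (3/2, 0)
  (9/2, 0)
  (0, 3)
  (0, 30/7)
  (81/25, 84/25)

5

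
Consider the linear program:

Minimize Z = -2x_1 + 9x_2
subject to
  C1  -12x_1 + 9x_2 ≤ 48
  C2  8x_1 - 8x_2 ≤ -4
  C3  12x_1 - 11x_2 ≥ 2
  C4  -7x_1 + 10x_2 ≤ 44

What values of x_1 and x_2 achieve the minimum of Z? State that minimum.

x_1 = 15/2, x_2 = 8, minimum Z = 57

Feasible corners and Z = -2x_1 + 9x_2:
  (15/2, 8) → Z = 57
  (13, 27/2) → Z = 191/2
  (504/43, 542/43) → Z = 90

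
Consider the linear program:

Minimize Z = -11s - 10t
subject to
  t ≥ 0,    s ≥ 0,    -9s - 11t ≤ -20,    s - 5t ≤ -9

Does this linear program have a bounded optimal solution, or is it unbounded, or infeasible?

From the feasible point (0, 20/11), moving in the direction (0, 1) keeps every constraint satisfied while Z decreases without bound.

unbounded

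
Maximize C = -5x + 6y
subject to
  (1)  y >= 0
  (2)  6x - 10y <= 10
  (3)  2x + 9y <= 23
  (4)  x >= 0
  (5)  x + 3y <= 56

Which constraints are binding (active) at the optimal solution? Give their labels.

Corner points and C = -5x + 6y:
  (5/3, 0) → C = -25/3
  (0, 0) → C = 0
  (160/37, 59/37) → C = -446/37
  (0, 23/9) → C = 46/3

The maximum is at (0, 23/9). Substituting into each constraint, equality holds for (3) and (4); the remaining constraints have slack.

(3) and (4)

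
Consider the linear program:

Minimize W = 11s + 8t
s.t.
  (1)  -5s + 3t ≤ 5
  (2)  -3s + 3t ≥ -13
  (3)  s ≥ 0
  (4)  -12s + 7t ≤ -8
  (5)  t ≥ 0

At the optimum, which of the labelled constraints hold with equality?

Vertices and W = 11s + 8t:
  (59, 100) → W = 1449
  (13/3, 0) → W = 143/3
  (2/3, 0) → W = 22/3
The feasible region is unbounded (it extends along (1, 1), (3, 5)), but W strictly increases along every unbounded feasible direction, so there is no improving ray and the minimum is attained at a vertex.

The minimum is at (2/3, 0). Substituting into each constraint, equality holds for (4) and (5); the remaining constraints have slack.

(4) and (5)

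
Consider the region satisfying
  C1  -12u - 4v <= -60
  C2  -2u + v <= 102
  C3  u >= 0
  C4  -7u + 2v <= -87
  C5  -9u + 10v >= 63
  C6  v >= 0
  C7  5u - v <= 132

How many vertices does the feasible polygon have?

Intersecting each pair of boundary lines and keeping only the points that satisfy every inequality leaves:
  (249/13, 306/13)
  (59, 163)
  (1383/41, 1503/41)

3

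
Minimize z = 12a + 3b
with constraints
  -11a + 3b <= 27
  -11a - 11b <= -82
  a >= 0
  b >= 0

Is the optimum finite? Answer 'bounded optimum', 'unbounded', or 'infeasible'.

Feasible corners and z = 12a + 3b:
  (0, 9) → z = 27
  (0, 82/11) → z = 246/11
  (82/11, 0) → z = 984/11
The feasible region has finitely many vertices and no improving ray; the minimum is 246/11 at (0, 82/11).

bounded optimum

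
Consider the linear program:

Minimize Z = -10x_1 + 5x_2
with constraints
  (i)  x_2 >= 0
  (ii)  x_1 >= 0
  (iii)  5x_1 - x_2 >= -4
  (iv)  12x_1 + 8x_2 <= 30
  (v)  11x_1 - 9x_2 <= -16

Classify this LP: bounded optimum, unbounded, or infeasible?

Vertices and Z = -10x_1 + 5x_2:
  (0, 15/4) → Z = 75/4
  (0, 16/9) → Z = 80/9
  (71/98, 261/98) → Z = 85/14
The feasible region has finitely many vertices and no improving ray; the minimum is 85/14 at (71/98, 261/98).

bounded optimum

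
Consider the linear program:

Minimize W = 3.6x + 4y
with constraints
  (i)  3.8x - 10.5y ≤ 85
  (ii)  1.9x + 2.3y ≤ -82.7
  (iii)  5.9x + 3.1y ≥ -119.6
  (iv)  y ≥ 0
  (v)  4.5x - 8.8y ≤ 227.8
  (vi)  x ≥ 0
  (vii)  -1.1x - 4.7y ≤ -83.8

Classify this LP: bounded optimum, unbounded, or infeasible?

The boundaries 3.8x - 10.5y = 85 and 4.5x - 8.8y = 227.8 meet at (164390/1381, 48314/1381), but that point violates 1.9x + 2.3y ≤ -82.7. Every candidate vertex is excluded by some other constraint, so the feasible region is empty.

infeasible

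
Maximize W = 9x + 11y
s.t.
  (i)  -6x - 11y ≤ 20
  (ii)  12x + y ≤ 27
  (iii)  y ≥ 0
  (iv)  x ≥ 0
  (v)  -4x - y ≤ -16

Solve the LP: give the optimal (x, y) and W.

x = 0, y = 27, maximum W = 297

Corner points and W = 9x + 11y:
  (0, 27) → W = 297
  (11/8, 21/2) → W = 1023/8
  (0, 16) → W = 176

The binding constraints are 12x + y = 27 and x = 0.
Solving simultaneously gives x = 0, y = 27.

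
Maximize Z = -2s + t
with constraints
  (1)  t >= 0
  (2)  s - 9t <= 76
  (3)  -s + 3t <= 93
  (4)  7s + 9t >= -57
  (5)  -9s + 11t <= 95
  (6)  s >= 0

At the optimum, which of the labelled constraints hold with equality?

Feasible corners and Z = -2s + t:
  (76, 0) → Z = -152
  (0, 0) → Z = 0
  (369/8, 371/8) → Z = -367/8
  (0, 95/11) → Z = 95/11
The feasible region is unbounded (it extends along (3, 1), (9, 1)), but Z strictly decreases along every unbounded feasible direction, so there is no improving ray and the maximum is attained at a vertex.

The maximum is at (0, 95/11). Substituting into each constraint, equality holds for (5) and (6); the remaining constraints have slack.

(5) and (6)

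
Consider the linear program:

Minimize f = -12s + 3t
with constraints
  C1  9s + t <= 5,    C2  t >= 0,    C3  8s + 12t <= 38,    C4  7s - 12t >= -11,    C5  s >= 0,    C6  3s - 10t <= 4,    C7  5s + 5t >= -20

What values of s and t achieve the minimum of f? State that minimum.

s = 5/9, t = 0, minimum f = -20/3

Feasible corners and f = -12s + 3t:
  (5/9, 0) → f = -20/3
  (49/115, 134/115) → f = -186/115
  (0, 0) → f = 0
  (0, 11/12) → f = 11/4

The optimum lies where 9s + t = 5 and t = 0.
Solving simultaneously gives s = 5/9, t = 0.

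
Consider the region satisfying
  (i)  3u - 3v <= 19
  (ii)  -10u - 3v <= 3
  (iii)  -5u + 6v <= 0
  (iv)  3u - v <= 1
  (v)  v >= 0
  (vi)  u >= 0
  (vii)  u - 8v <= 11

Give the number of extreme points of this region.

3

Intersecting each pair of boundary lines and keeping only the points that satisfy every inequality leaves:
  (6/13, 5/13)
  (0, 0)
  (1/3, 0)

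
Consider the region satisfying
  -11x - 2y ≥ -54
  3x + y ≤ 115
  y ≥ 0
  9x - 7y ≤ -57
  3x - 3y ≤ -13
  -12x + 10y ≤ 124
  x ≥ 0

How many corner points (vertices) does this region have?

The feasible vertices (each the meet of two boundaries and inside every other half-plane) are:
  (264/95, 1113/95)
  (146/67, 1006/67)
  (0, 57/7)
  (0, 62/5)

4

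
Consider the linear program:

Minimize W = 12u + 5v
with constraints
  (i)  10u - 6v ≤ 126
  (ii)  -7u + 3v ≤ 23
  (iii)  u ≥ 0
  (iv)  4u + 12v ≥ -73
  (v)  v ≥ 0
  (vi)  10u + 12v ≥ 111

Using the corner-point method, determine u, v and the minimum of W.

Extreme points and W = 12u + 5v:
  (63/5, 0) → W = 756/5
  (1/2, 53/6) → W = 301/6
  (111/10, 0) → W = 666/5
The feasible region is unbounded (it extends along (3, 7), (3, 5)), but W strictly increases along every unbounded feasible direction, so there is no improving ray and the minimum is attained at a vertex.

u = 1/2, v = 53/6, minimum W = 301/6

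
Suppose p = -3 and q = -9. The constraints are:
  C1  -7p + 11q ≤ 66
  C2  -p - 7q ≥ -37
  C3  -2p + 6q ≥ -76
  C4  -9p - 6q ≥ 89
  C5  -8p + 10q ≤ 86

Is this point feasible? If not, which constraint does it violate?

not feasible — violates C4

Constraint C4: -9p - 6q = 81, which is not ≥ 89. All other constraints are satisfied.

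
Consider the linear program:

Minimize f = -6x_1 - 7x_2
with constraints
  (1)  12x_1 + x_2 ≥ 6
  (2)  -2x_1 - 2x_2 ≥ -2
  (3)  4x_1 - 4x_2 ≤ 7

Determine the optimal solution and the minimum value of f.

Vertices and f = -6x_1 - 7x_2:
  (5/11, 6/11) → f = -72/11
  (31/52, -15/13) → f = 9/2
  (11/8, -3/8) → f = -45/8

The binding constraints are 12x_1 + x_2 = 6 and -2x_1 - 2x_2 = -2.
Solving simultaneously gives x_1 = 5/11, x_2 = 6/11.

x_1 = 5/11, x_2 = 6/11, minimum f = -72/11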